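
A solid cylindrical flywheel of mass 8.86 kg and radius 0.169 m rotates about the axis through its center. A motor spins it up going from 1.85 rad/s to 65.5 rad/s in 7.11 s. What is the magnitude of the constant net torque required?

τ ≈ 1.13 N·m

I = ½MR² = (1/2)(8.86)(0.169)² = 0.1265 kg·m².
α = Δω/Δt = (65.5 − 1.85)/7.11 = 8.952 rad/s².
τ = Iα = (0.1265)(8.952) = 1.133 N·m.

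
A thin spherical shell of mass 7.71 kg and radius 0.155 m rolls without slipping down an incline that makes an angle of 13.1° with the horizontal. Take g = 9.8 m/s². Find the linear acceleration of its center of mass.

Translation along the incline: Mg sinθ − f = Ma.
Rotation about the center: fR = Iα with I = (2/3)MR². No-slip gives a = αR, so f = (I/R²)a = (2/3)M a.
Substituting: Mg sinθ = (1 + 0.6667)Ma, so a = g sinθ/(1 + 0.6667) = (9.8) sin 13.1° / 1.667 = 1.333 m/s².

a ≈ 1.33 m/s²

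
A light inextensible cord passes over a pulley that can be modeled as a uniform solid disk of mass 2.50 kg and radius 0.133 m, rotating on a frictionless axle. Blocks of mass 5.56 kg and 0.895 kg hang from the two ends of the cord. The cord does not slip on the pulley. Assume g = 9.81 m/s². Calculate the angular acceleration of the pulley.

α ≈ 44.7 rad/s²

I = ½MR² = (1/2)(2.50)(0.133)² = 0.02211 kg·m².
Heavier block: m₁g − T₁ = m₁a. Lighter block: T₂ − m₂g = m₂a.
Pulley: (T₁ − T₂)R = Iα = I(a/R), so T₁ − T₂ = (I/R²)a = (1/2)M_p a = 1.250·a.
Adding the three: (m₁ − m₂)g = (m₁ + m₂ + 1.250)a, so a = (5.56 − 0.895)(9.81)/(5.56 + 0.895 + 1.250) = 5.939 m/s².
α = a/R = 5.939/0.133 = 44.66 rad/s².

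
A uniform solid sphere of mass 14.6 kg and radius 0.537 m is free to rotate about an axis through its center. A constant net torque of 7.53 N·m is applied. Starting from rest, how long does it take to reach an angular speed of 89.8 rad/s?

t ≈ 20.1 s

I = (2/5)MR² = (2/5)(14.6)(0.537)² = 1.684 kg·m².
α = τ/I = 7.53/1.684 = 4.471 rad/s².
ω = αt ⇒ t = ω/α = 89.8/4.471 = 20.08 s.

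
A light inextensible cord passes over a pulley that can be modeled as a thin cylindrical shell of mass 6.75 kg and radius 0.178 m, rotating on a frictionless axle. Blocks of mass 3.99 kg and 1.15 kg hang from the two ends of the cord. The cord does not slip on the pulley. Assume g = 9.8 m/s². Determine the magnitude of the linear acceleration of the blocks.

I = MR² = (6.75)(0.178)² = 0.2139 kg·m².
Heavier block: m₁g − T₁ = m₁a. Lighter block: T₂ − m₂g = m₂a.
Pulley: (T₁ − T₂)R = Iα = I(a/R), so T₁ − T₂ = (I/R²)a = 1·M_p a = 6.750·a.
Adding the three: (m₁ − m₂)g = (m₁ + m₂ + 6.750)a, so a = (3.99 − 1.15)(9.8)/(3.99 + 1.15 + 6.750) = 2.341 m/s².

a ≈ 2.34 m/s²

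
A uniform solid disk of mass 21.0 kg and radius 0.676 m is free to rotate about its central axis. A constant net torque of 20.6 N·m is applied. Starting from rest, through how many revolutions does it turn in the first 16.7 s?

≈ 95.3 revolutions

I = ½MR² = (1/2)(21.0)(0.676)² = 4.798 kg·m².
α = τ/I = 20.6/4.798 = 4.293 rad/s².
θ = ½αt² = ½(4.293)(16.7)² = 598.7 rad.
Revolutions = θ/(2π) = 95.28.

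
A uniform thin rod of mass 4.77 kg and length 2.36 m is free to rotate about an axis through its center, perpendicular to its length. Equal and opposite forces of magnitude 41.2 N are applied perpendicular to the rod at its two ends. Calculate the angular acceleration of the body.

α ≈ 43.9 rad/s²

I = (1/12)ML² = (1/12)(4.77)(2.36)² = 2.214 kg·m².
The couple gives τ = F·(L/2) + F·(L/2) = F L = (41.2)(2.36) = 97.23 N·m.
Newton's second law for rotation, τ = Iα, gives α = τ/I = 97.23/2.214 = 43.92 rad/s².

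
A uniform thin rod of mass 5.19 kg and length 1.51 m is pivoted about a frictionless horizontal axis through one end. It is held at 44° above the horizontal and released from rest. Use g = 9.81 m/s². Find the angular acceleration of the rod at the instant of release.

α ≈ 7.01 rad/s²

About the pivot, I = (1/3)ML² = (1/3)(5.19)(1.51)² = 3.945 kg·m².
The weight acts at the center, a distance L/2 = 0.7550 m from the pivot; τ = Mg(L/2) cos 44° = 27.65 N·m.
α = τ/I = 27.65/3.945 = 7.010 rad/s².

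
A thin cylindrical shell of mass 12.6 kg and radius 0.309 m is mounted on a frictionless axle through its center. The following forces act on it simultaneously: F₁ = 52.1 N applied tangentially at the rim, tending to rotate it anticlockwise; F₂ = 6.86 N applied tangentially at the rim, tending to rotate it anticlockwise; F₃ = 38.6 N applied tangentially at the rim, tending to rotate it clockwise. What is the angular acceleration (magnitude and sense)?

α ≈ 5.23 rad/s², anticlockwise

I = MR² = (12.6)(0.309)² = 1.203 kg·m².
Taking anticlockwise as positive: τ₁ = +(52.1)(0.309) = +16.10 N·m; τ₂ = +(6.86)(0.309) = +2.120 N·m; τ₃ = −(38.6)(0.309) = −11.93 N·m.
Net torque τ = 6.291 N·m.
α = τ/I = 6.291/1.203 = 5.229 rad/s².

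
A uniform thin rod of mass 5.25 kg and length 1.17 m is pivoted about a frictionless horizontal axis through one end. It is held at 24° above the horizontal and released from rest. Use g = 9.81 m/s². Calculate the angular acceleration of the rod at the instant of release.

α ≈ 11.5 rad/s²

About the pivot, I = (1/3)ML² = (1/3)(5.25)(1.17)² = 2.396 kg·m².
The weight acts at the center, a distance L/2 = 0.5850 m from the pivot; τ = Mg(L/2) cos 24° = 27.52 N·m.
α = τ/I = 27.52/2.396 = 11.49 rad/s².
(Equivalently α = (3g/(2L)) cos 24° = 11.49 rad/s².)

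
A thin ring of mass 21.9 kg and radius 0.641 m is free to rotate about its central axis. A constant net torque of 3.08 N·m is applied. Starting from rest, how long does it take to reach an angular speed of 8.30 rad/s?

I = MR² = (21.9)(0.641)² = 8.998 kg·m².
α = τ/I = 3.08/8.998 = 0.3423 rad/s².
ω = αt ⇒ t = ω/α = 8.30/0.3423 = 24.25 s.

t ≈ 24.2 s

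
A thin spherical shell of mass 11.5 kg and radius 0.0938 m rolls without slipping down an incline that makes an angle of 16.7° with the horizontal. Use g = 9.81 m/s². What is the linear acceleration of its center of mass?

Translation along the incline: Mg sinθ − f = Ma.
Rotation about the center: fR = Iα with I = (2/3)MR². No-slip gives a = αR, so f = (I/R²)a = (2/3)M a.
Substituting: Mg sinθ = (1 + 0.6667)Ma, so a = g sinθ/(1 + 0.6667) = (9.81) sin 16.7° / 1.667 = 1.691 m/s².

a ≈ 1.69 m/s²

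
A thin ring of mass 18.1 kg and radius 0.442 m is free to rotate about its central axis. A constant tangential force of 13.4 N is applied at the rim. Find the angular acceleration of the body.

I = MR² = (18.1)(0.442)² = 3.536 kg·m².
τ = F R = (13.4)(0.442) = 5.923 N·m.
Newton's second law for rotation, τ = Iα, gives α = τ/I = 5.923/3.536 = 1.675 rad/s².

α ≈ 1.67 rad/s²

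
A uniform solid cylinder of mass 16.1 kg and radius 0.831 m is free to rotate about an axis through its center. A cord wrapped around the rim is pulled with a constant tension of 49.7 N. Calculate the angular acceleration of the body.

α ≈ 7.43 rad/s²

I = ½MR² = (1/2)(16.1)(0.831)² = 5.559 kg·m².
τ = F R = (49.7)(0.831) = 41.30 N·m.
Newton's second law for rotation, τ = Iα, gives α = τ/I = 41.30/5.559 = 7.429 rad/s².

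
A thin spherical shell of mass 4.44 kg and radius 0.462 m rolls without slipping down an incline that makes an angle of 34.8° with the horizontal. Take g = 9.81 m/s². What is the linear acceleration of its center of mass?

Translation along the incline: Mg sinθ − f = Ma.
Rotation about the center: fR = Iα with I = (2/3)MR². No-slip gives a = αR, so f = (I/R²)a = (2/3)M a.
Substituting: Mg sinθ = (1 + 0.6667)Ma, so a = g sinθ/(1 + 0.6667) = (9.81) sin 34.8° / 1.667 = 3.359 m/s².

a ≈ 3.36 m/s²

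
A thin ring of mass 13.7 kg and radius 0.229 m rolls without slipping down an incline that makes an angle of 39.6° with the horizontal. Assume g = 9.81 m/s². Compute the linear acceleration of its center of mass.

a ≈ 3.13 m/s²

Translation along the incline: Mg sinθ − f = Ma.
Rotation about the center: fR = Iα with I = MR². No-slip gives a = αR, so f = (I/R²)a = M a.
Substituting: Mg sinθ = (1 + 1.000)Ma, so a = g sinθ/(1 + 1.000) = (9.81) sin 39.6° / 2.000 = 3.127 m/s².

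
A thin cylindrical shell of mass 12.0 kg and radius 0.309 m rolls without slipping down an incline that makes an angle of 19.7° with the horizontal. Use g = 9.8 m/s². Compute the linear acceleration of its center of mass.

a ≈ 1.65 m/s²

Translation along the incline: Mg sinθ − f = Ma.
Rotation about the center: fR = Iα with I = MR². No-slip gives a = αR, so f = (I/R²)a = M a.
Substituting: Mg sinθ = (1 + 1.000)Ma, so a = g sinθ/(1 + 1.000) = (9.8) sin 19.7° / 2.000 = 1.652 m/s².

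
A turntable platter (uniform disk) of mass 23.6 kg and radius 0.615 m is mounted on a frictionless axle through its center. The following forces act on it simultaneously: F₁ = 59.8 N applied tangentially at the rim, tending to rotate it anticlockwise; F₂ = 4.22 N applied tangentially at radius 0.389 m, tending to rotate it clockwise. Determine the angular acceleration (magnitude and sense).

α ≈ 7.87 rad/s², anticlockwise

I = ½MR² = (1/2)(23.6)(0.615)² = 4.463 kg·m².
Taking anticlockwise as positive: τ₁ = +(59.8)(0.615) = +36.78 N·m; τ₂ = −(4.22)(0.389) = −1.642 N·m.
Net torque τ = 35.14 N·m.
α = τ/I = 35.14/4.463 = 7.873 rad/s².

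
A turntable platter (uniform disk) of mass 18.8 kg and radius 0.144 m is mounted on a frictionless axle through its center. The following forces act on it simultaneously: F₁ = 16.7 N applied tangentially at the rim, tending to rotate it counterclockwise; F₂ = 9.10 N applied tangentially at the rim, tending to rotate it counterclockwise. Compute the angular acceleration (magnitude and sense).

α ≈ 19.1 rad/s², counterclockwise

I = ½MR² = (1/2)(18.8)(0.144)² = 0.1949 kg·m².
Taking counterclockwise as positive: τ₁ = +(16.7)(0.144) = +2.405 N·m; τ₂ = +(9.10)(0.144) = +1.310 N·m.
Net torque τ = 3.715 N·m.
α = τ/I = 3.715/0.1949 = 19.06 rad/s².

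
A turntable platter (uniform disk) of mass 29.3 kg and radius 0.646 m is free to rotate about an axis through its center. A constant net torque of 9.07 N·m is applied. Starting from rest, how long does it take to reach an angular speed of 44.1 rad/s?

I = ½MR² = (1/2)(29.3)(0.646)² = 6.114 kg·m².
α = τ/I = 9.07/6.114 = 1.484 rad/s².
ω = αt ⇒ t = ω/α = 44.1/1.484 = 29.73 s.

t ≈ 29.7 s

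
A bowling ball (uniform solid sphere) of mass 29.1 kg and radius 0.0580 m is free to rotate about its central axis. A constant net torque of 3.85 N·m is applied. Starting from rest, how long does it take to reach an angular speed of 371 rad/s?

t ≈ 3.77 s

I = (2/5)MR² = (2/5)(29.1)(0.0580)² = 0.03916 kg·m².
α = τ/I = 3.85/0.03916 = 98.32 rad/s².
ω = αt ⇒ t = ω/α = 371/98.32 = 3.773 s.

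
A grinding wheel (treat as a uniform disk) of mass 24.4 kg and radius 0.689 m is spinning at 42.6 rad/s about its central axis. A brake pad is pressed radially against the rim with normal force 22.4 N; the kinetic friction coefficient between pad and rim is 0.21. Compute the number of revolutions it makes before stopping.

≈ 258 revolutions

I = ½MR² = (1/2)(24.4)(0.689)² = 5.792 kg·m².
Friction force f = μN = (0.21)(22.4) = 4.704 N at the rim; torque magnitude τ = fR = 3.241 N·m, opposing ω.
|α| = τ/I = 3.241/5.792 = 0.5596 rad/s² (deceleration).
ω² = ω₀² − 2|α|θ with ω = 0 ⇒ θ = ω₀²/(2|α|) = 1621 rad = 258.1 rev.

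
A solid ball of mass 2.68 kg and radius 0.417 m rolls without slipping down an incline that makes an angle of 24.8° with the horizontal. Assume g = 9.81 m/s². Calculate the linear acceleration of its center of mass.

Translation along the incline: Mg sinθ − f = Ma.
Rotation about the center: fR = Iα with I = (2/5)MR². No-slip gives a = αR, so f = (I/R²)a = (2/5)M a.
Substituting: Mg sinθ = (1 + 0.4000)Ma, so a = g sinθ/(1 + 0.4000) = (9.81) sin 24.8° / 1.400 = 2.939 m/s².

a ≈ 2.94 m/s²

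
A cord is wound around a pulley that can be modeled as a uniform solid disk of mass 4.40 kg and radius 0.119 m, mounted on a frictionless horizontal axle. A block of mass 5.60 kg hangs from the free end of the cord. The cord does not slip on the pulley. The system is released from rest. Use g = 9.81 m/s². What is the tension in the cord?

I = ½MR² = (1/2)(4.40)(0.119)² = 0.03115 kg·m².
Block: mg − T = ma. Pulley: TR = Iα. No-slip: a = αR, so T = (I/R²)a = 2.200·a.
Then mg = (m + 2.200)a, so a = (5.60)(9.81)/(5.60 + 2.200) = 7.043 m/s².
T = 2.200·a = 15.49 N.

T ≈ 15.5 N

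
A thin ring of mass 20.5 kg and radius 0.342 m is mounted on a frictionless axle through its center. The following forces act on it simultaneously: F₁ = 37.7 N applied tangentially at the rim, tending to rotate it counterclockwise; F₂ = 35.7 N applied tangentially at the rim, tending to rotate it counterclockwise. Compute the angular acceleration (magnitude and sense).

I = MR² = (20.5)(0.342)² = 2.398 kg·m².
Taking counterclockwise as positive: τ₁ = +(37.7)(0.342) = +12.89 N·m; τ₂ = +(35.7)(0.342) = +12.21 N·m.
Net torque τ = 25.10 N·m.
α = τ/I = 25.10/2.398 = 10.47 rad/s².

α ≈ 10.5 rad/s², counterclockwise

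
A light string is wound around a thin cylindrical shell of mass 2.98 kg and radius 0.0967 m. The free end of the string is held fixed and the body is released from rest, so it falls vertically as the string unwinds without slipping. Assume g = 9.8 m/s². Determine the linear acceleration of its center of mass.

Translation: Mg − T = Ma. Rotation about the center: TR = Iα with I = MR².
With a = αR: T = (I/R²)a = M a, so Mg = (1 + 1.000)Ma.
a = g/(1 + 1.000) = 9.8/2.000 = 4.900 m/s².

a ≈ 4.90 m/s²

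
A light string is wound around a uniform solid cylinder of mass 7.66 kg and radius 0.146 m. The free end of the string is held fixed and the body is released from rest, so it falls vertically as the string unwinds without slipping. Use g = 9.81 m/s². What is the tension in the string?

T ≈ 25.0 N

Translation: Mg − T = Ma. Rotation about the center: TR = Iα with I = ½MR².
With a = αR: T = (I/R²)a = (1/2)M a, so Mg = (1 + 0.5000)Ma.
a = g/(1 + 0.5000) = 9.81/1.500 = 6.540 m/s².
T = 0.5000·M·a = (0.5000)(7.66)(6.540) = 25.05 N.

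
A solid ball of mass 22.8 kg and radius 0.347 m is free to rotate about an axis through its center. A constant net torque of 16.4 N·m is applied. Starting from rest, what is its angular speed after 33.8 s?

I = (2/5)MR² = (2/5)(22.8)(0.347)² = 1.098 kg·m².
α = τ/I = 16.4/1.098 = 14.93 rad/s².
ω = ω₀ + αt = 0 + (14.93)(33.8) = 504.8 rad/s.

ω ≈ 505 rad/s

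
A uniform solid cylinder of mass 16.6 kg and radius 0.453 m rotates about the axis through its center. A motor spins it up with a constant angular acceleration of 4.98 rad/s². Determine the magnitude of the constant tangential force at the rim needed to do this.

F ≈ 18.7 N

I = ½MR² = (1/2)(16.6)(0.453)² = 1.703 kg·m².
The required torque is τ = Iα = (1.703)(4.980) = 8.482 N·m.
A tangential force at the rim gives τ = FR, so F = τ/R = 8.482/0.453 = 18.72 N.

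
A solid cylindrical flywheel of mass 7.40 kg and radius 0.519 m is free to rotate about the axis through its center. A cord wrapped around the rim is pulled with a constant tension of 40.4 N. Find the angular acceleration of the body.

I = ½MR² = (1/2)(7.40)(0.519)² = 0.9966 kg·m².
τ = F R = (40.4)(0.519) = 20.97 N·m.
Newton's second law for rotation, τ = Iα, gives α = τ/I = 20.97/0.9966 = 21.04 rad/s².

α ≈ 21.0 rad/s²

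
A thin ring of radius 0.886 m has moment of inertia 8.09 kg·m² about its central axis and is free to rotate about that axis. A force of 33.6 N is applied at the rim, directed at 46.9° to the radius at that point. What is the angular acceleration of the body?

Only the tangential component produces torque: τ = F R sinθ = (33.6)(0.886) sin 46.9° = 21.74 N·m.
From τ = Iα: α = 21.74/8.090 = 2.687 rad/s².

α ≈ 2.69 rad/s²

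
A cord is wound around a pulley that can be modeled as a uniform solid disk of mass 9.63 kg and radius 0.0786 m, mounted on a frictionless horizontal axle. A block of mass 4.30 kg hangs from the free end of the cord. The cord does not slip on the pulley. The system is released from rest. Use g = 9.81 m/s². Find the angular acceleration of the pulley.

I = ½MR² = (1/2)(9.63)(0.0786)² = 0.02975 kg·m².
Block: mg − T = ma. Pulley: TR = Iα. No-slip: a = αR, so T = (I/R²)a = 4.815·a.
Then mg = (m + 4.815)a, so a = (4.30)(9.81)/(4.30 + 4.815) = 4.628 m/s².
α = a/R = 4.628/0.0786 = 58.88 rad/s².

α ≈ 58.9 rad/s²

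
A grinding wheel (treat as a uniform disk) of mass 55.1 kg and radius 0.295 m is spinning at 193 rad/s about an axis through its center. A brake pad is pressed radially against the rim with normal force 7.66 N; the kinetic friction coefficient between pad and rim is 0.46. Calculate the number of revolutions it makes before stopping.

I = ½MR² = (1/2)(55.1)(0.295)² = 2.398 kg·m².
Friction force f = μN = (0.46)(7.66) = 3.524 N at the rim; torque magnitude τ = fR = 1.039 N·m, opposing ω.
|α| = τ/I = 1.039/2.398 = 0.4336 rad/s² (deceleration).
ω² = ω₀² − 2|α|θ with ω = 0 ⇒ θ = ω₀²/(2|α|) = 42960 rad = 6837 rev.

≈ 6840 revolutions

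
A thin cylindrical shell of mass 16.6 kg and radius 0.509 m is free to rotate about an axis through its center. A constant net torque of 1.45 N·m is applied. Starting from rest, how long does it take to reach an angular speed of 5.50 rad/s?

I = MR² = (16.6)(0.509)² = 4.301 kg·m².
α = τ/I = 1.45/4.301 = 0.3372 rad/s².
ω = αt ⇒ t = ω/α = 5.50/0.3372 = 16.31 s.

t ≈ 16.3 s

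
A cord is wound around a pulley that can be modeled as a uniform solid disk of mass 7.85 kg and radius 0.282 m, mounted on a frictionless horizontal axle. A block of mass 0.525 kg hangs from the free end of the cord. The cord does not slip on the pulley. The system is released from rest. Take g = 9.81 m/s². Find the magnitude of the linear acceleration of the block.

a ≈ 1.16 m/s²

I = ½MR² = (1/2)(7.85)(0.282)² = 0.3121 kg·m².
Block: mg − T = ma. Pulley: TR = Iα. No-slip: a = αR, so T = (I/R²)a = 3.925·a.
Then mg = (m + 3.925)a, so a = (0.525)(9.81)/(0.525 + 3.925) = 1.157 m/s².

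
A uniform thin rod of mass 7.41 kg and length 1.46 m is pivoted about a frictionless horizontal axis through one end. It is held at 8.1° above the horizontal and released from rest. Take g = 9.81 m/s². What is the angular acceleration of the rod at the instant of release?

About the pivot, I = (1/3)ML² = (1/3)(7.41)(1.46)² = 5.265 kg·m².
The weight acts at the center, a distance L/2 = 0.7300 m from the pivot; τ = Mg(L/2) cos 8.1° = 52.54 N·m.
α = τ/I = 52.54/5.265 = 9.978 rad/s².

α ≈ 9.98 rad/s²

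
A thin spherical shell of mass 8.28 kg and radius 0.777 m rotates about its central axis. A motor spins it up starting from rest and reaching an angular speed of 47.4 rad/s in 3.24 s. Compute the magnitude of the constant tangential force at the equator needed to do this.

F ≈ 62.7 N

I = (2/3)MR² = (2/3)(8.28)(0.777)² = 3.333 kg·m².
α = Δω/Δt = (47.4 − 0)/3.24 = 14.63 rad/s².
The required torque is τ = Iα = (3.333)(14.63) = 48.75 N·m.
A tangential force at the equator gives τ = FR, so F = τ/R = 48.75/0.777 = 62.75 N.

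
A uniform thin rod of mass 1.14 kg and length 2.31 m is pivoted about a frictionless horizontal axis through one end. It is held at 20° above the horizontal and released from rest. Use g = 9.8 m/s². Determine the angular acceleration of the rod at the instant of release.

About the pivot, I = (1/3)ML² = (1/3)(1.14)(2.31)² = 2.028 kg·m².
The weight acts at the center, a distance L/2 = 1.155 m from the pivot; τ = Mg(L/2) cos 20° = 12.13 N·m.
α = τ/I = 12.13/2.028 = 5.980 rad/s².

α ≈ 5.98 rad/s²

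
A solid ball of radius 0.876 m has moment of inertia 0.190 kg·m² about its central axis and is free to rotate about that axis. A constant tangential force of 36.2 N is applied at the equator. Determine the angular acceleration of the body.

α ≈ 167 rad/s²

τ = F R = (36.2)(0.876) = 31.71 N·m.
From τ = Iα: α = 31.71/0.1900 = 166.9 rad/s².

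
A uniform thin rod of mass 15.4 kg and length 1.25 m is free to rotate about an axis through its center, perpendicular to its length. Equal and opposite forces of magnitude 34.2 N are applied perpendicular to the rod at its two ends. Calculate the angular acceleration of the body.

α ≈ 21.3 rad/s²

I = (1/12)ML² = (1/12)(15.4)(1.25)² = 2.005 kg·m².
The couple gives τ = F·(L/2) + F·(L/2) = F L = (34.2)(1.25) = 42.75 N·m.
From τ = Iα: α = 42.75/2.005 = 21.32 rad/s².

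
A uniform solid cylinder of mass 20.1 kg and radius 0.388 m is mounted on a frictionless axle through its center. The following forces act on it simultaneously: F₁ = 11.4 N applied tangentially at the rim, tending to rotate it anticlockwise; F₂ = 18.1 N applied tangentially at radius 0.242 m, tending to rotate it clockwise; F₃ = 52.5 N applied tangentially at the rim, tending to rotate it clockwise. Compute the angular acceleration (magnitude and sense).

I = ½MR² = (1/2)(20.1)(0.388)² = 1.513 kg·m².
Taking anticlockwise as positive: τ₁ = +(11.4)(0.388) = +4.423 N·m; τ₂ = −(18.1)(0.242) = −4.380 N·m; τ₃ = −(52.5)(0.388) = −20.37 N·m.
Net torque τ = -20.33 N·m.
α = τ/I = -20.33/1.513 = -13.44 rad/s².

α ≈ 13.4 rad/s², clockwise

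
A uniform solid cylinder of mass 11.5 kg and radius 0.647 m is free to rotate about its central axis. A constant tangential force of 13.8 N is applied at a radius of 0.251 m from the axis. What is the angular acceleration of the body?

I = ½MR² = (1/2)(11.5)(0.647)² = 2.407 kg·m².
τ = F·r = (13.8)(0.251) = 3.464 N·m.
Newton's second law for rotation, τ = Iα, gives α = τ/I = 3.464/2.407 = 1.439 rad/s².

α ≈ 1.44 rad/s²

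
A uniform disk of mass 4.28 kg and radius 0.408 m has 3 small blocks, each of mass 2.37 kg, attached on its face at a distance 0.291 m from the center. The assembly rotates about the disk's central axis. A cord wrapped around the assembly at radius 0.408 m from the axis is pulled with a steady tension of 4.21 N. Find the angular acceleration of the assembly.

α ≈ 1.79 rad/s²

I_disk = ½MR² = ½(4.28)(0.408)² = 0.3562 kg·m².
I_blocks = 3·m·r² = 3(2.37)(0.291)² = 0.6021 kg·m².
Total I = 0.9583 kg·m².
τ = F r = (4.21)(0.408) = 1.718 N·m.
α = τ/I = 1.718/0.9583 = 1.792 rad/s².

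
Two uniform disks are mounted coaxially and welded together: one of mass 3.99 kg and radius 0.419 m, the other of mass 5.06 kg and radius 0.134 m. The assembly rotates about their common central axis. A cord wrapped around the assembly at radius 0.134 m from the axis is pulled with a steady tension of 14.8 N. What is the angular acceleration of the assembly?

I = ½M₁R₁² + ½M₂R₂² = ½(3.99)(0.419)² + ½(5.06)(0.134)² = 0.3957 kg·m².
τ = F r = (14.8)(0.134) = 1.983 N·m.
α = τ/I = 1.983/0.3957 = 5.012 rad/s².

α ≈ 5.01 rad/s²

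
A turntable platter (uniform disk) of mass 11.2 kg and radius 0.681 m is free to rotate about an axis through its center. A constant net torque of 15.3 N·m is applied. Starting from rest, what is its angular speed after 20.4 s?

ω ≈ 120 rad/s

I = ½MR² = (1/2)(11.2)(0.681)² = 2.597 kg·m².
α = τ/I = 15.3/2.597 = 5.891 rad/s².
ω = ω₀ + αt = 0 + (5.891)(20.4) = 120.2 rad/s.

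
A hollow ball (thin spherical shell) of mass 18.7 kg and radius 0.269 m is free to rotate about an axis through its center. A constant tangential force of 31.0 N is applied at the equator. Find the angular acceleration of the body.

α ≈ 9.24 rad/s²

I = (2/3)MR² = (2/3)(18.7)(0.269)² = 0.9021 kg·m².
τ = F R = (31.0)(0.269) = 8.339 N·m.
Newton's second law for rotation, τ = Iα, gives α = τ/I = 8.339/0.9021 = 9.244 rad/s².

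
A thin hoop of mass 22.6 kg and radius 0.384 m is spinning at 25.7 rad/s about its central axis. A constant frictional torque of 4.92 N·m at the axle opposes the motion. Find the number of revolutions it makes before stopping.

I = MR² = (22.6)(0.384)² = 3.333 kg·m².
The net torque has magnitude 4.92 N·m, opposing ω.
|α| = τ/I = 4.920/3.333 = 1.476 rad/s² (deceleration).
ω² = ω₀² − 2|α|θ with ω = 0 ⇒ θ = ω₀²/(2|α|) = 223.7 rad = 35.60 rev.

≈ 35.6 revolutions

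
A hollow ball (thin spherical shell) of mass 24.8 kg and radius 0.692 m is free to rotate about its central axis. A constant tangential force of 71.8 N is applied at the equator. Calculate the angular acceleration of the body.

α ≈ 6.28 rad/s²

I = (2/3)MR² = (2/3)(24.8)(0.692)² = 7.917 kg·m².
τ = F R = (71.8)(0.692) = 49.69 N·m.
Newton's second law for rotation, τ = Iα, gives α = τ/I = 49.69/7.917 = 6.276 rad/s².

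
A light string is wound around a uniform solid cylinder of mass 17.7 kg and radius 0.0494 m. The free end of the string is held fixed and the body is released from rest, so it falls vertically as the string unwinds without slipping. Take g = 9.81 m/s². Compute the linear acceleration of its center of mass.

a ≈ 6.54 m/s²

Translation: Mg − T = Ma. Rotation about the center: TR = Iα with I = ½MR².
With a = αR: T = (I/R²)a = (1/2)M a, so Mg = (1 + 0.5000)Ma.
a = g/(1 + 0.5000) = 9.81/1.500 = 6.540 m/s².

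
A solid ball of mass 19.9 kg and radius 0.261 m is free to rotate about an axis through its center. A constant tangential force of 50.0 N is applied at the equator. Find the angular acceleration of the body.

I = (2/5)MR² = (2/5)(19.9)(0.261)² = 0.5422 kg·m².
τ = F R = (50.0)(0.261) = 13.05 N·m.
Newton's second law for rotation, τ = Iα, gives α = τ/I = 13.05/0.5422 = 24.07 rad/s².

α ≈ 24.1 rad/s²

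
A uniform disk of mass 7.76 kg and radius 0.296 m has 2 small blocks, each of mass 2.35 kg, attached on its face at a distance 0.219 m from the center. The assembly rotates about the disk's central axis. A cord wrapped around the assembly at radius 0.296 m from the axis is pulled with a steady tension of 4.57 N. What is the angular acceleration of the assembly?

α ≈ 2.39 rad/s²

I_disk = ½MR² = ½(7.76)(0.296)² = 0.3400 kg·m².
I_blocks = 2·m·r² = 2(2.35)(0.219)² = 0.2254 kg·m².
Total I = 0.5654 kg·m².
τ = F r = (4.57)(0.296) = 1.353 N·m.
α = τ/I = 1.353/0.5654 = 2.393 rad/s².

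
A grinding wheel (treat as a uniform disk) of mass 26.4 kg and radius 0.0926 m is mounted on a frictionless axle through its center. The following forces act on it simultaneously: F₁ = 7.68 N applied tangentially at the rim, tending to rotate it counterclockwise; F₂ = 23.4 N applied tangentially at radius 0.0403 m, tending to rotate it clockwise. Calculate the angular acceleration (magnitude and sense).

I = ½MR² = (1/2)(26.4)(0.0926)² = 0.1132 kg·m².
Taking counterclockwise as positive: τ₁ = +(7.68)(0.0926) = +0.7112 N·m; τ₂ = −(23.4)(0.0403) = −0.9430 N·m.
Net torque τ = -0.2319 N·m.
α = τ/I = -0.2319/0.1132 = -2.048 rad/s².

α ≈ 2.05 rad/s², clockwise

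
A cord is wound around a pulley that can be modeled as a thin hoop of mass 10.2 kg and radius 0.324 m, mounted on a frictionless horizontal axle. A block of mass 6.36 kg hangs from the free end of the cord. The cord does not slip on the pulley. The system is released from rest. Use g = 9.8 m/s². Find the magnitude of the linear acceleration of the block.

I = MR² = (10.2)(0.324)² = 1.071 kg·m².
Block: mg − T = ma. Pulley: TR = Iα. No-slip: a = αR, so T = (I/R²)a = 10.20·a.
Then mg = (m + 10.20)a, so a = (6.36)(9.8)/(6.36 + 10.20) = 3.764 m/s².

a ≈ 3.76 m/s²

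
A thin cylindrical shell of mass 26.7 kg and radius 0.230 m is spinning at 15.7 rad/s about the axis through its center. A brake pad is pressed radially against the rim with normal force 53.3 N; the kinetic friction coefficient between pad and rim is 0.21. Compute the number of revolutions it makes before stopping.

I = MR² = (26.7)(0.230)² = 1.412 kg·m².
Friction force f = μN = (0.21)(53.3) = 11.19 N at the rim; torque magnitude τ = fR = 2.574 N·m, opposing ω.
|α| = τ/I = 2.574/1.412 = 1.823 rad/s² (deceleration).
ω² = ω₀² − 2|α|θ with ω = 0 ⇒ θ = ω₀²/(2|α|) = 67.62 rad = 10.76 rev.

≈ 10.8 revolutions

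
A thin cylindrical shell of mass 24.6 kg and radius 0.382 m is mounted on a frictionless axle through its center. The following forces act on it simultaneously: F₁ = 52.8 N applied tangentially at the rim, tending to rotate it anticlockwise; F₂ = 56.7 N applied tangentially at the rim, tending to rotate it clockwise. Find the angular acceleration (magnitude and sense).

I = MR² = (24.6)(0.382)² = 3.590 kg·m².
Taking anticlockwise as positive: τ₁ = +(52.8)(0.382) = +20.17 N·m; τ₂ = −(56.7)(0.382) = −21.66 N·m.
Net torque τ = -1.490 N·m.
α = τ/I = -1.490/3.590 = -0.4150 rad/s².

α ≈ 0.415 rad/s², clockwise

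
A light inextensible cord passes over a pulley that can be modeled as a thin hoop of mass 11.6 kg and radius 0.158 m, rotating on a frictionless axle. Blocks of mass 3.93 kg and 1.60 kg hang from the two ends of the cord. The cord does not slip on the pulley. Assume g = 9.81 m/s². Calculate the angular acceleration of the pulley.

I = MR² = (11.6)(0.158)² = 0.2896 kg·m².
Heavier block: m₁g − T₁ = m₁a. Lighter block: T₂ − m₂g = m₂a.
Pulley: (T₁ − T₂)R = Iα = I(a/R), so T₁ − T₂ = (I/R²)a = 1·M_p a = 11.60·a.
Adding the three: (m₁ − m₂)g = (m₁ + m₂ + 11.60)a, so a = (3.93 − 1.60)(9.81)/(3.93 + 1.60 + 11.60) = 1.334 m/s².
α = a/R = 1.334/0.158 = 8.445 rad/s².

α ≈ 8.45 rad/s²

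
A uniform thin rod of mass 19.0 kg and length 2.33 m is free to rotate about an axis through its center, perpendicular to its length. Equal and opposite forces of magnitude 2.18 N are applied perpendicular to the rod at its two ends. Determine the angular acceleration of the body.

I = (1/12)ML² = (1/12)(19.0)(2.33)² = 8.596 kg·m².
The couple gives τ = F·(L/2) + F·(L/2) = F L = (2.18)(2.33) = 5.079 N·m.
Newton's second law for rotation, τ = Iα, gives α = τ/I = 5.079/8.596 = 0.5909 rad/s².

α ≈ 0.591 rad/s²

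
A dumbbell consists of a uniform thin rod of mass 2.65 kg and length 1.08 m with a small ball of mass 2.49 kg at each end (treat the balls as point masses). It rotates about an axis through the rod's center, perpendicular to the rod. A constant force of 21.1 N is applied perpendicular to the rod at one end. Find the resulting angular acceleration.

I_rod = (1/12)ML² = (1/12)(2.65)(1.08)² = 0.2576 kg·m².
I_balls = 2·m·(L/2)² = 2(2.49)(0.5400)² = 1.452 kg·m².
Total I = 1.710 kg·m².
τ = F·(L/2) = (21.1)(0.540) = 11.39 N·m.
α = τ/I = 11.39/1.710 = 6.664 rad/s².

α ≈ 6.66 rad/s²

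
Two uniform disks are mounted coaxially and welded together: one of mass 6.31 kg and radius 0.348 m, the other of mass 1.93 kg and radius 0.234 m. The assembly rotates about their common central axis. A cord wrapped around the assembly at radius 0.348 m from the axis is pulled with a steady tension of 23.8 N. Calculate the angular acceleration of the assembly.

I = ½M₁R₁² + ½M₂R₂² = ½(6.31)(0.348)² + ½(1.93)(0.234)² = 0.4349 kg·m².
τ = F r = (23.8)(0.348) = 8.282 N·m.
α = τ/I = 8.282/0.4349 = 19.04 rad/s².

α ≈ 19.0 rad/s²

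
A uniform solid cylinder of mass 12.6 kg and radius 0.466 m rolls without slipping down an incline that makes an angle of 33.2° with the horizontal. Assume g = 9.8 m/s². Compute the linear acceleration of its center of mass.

a ≈ 3.58 m/s²

Translation along the incline: Mg sinθ − f = Ma.
Rotation about the center: fR = Iα with I = ½MR². No-slip gives a = αR, so f = (I/R²)a = (1/2)M a.
Substituting: Mg sinθ = (1 + 0.5000)Ma, so a = g sinθ/(1 + 0.5000) = (9.8) sin 33.2° / 1.500 = 3.577 m/s².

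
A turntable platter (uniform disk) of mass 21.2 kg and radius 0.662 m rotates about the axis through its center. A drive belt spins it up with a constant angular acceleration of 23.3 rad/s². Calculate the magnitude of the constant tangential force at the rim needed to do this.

F ≈ 164 N

I = ½MR² = (1/2)(21.2)(0.662)² = 4.645 kg·m².
The required torque is τ = Iα = (4.645)(23.30) = 108.2 N·m.
A tangential force at the rim gives τ = FR, so F = τ/R = 108.2/0.662 = 163.5 N.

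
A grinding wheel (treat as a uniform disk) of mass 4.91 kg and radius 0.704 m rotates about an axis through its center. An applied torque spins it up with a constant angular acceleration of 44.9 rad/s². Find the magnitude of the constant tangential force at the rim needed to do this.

I = ½MR² = (1/2)(4.91)(0.704)² = 1.217 kg·m².
The required torque is τ = Iα = (1.217)(44.90) = 54.63 N·m.
A tangential force at the rim gives τ = FR, so F = τ/R = 54.63/0.704 = 77.60 N.

F ≈ 77.6 N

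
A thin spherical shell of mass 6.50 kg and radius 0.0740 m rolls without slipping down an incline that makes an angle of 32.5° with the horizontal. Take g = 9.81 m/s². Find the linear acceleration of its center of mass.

a ≈ 3.16 m/s²

Translation along the incline: Mg sinθ − f = Ma.
Rotation about the center: fR = Iα with I = (2/3)MR². No-slip gives a = αR, so f = (I/R²)a = (2/3)M a.
Substituting: Mg sinθ = (1 + 0.6667)Ma, so a = g sinθ/(1 + 0.6667) = (9.81) sin 32.5° / 1.667 = 3.163 m/s².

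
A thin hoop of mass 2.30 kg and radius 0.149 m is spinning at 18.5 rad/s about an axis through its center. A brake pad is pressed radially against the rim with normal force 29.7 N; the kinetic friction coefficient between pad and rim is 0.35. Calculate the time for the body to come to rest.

I = MR² = (2.30)(0.149)² = 0.05106 kg·m².
Friction force f = μN = (0.35)(29.7) = 10.39 N at the rim; torque magnitude τ = fR = 1.549 N·m, opposing ω.
|α| = τ/I = 1.549/0.05106 = 30.33 rad/s² (deceleration).
0 = ω₀ − |α|t ⇒ t = ω₀/|α| = 18.5/30.33 = 0.6099 s.

t ≈ 0.610 s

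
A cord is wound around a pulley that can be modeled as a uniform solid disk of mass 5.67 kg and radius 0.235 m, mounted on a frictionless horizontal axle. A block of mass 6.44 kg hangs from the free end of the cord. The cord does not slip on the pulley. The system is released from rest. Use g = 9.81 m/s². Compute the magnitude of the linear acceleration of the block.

a ≈ 6.81 m/s²

I = ½MR² = (1/2)(5.67)(0.235)² = 0.1566 kg·m².
Block: mg − T = ma. Pulley: TR = Iα. No-slip: a = αR, so T = (I/R²)a = 2.835·a.
Then mg = (m + 2.835)a, so a = (6.44)(9.81)/(6.44 + 2.835) = 6.811 m/s².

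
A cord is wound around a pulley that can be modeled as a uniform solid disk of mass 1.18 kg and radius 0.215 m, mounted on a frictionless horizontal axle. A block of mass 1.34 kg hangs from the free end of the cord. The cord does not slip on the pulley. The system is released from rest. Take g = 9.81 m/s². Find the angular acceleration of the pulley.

α ≈ 31.7 rad/s²

I = ½MR² = (1/2)(1.18)(0.215)² = 0.02727 kg·m².
Block: mg − T = ma. Pulley: TR = Iα. No-slip: a = αR, so T = (I/R²)a = 0.5900·a.
Then mg = (m + 0.5900)a, so a = (1.34)(9.81)/(1.34 + 0.5900) = 6.811 m/s².
α = a/R = 6.811/0.215 = 31.68 rad/s².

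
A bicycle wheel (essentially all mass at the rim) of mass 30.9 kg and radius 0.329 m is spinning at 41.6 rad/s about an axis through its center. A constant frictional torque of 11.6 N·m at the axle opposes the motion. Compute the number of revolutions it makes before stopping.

I = MR² = (30.9)(0.329)² = 3.345 kg·m².
The net torque has magnitude 11.6 N·m, opposing ω.
|α| = τ/I = 11.60/3.345 = 3.468 rad/s² (deceleration).
ω² = ω₀² − 2|α|θ with ω = 0 ⇒ θ = ω₀²/(2|α|) = 249.5 rad = 39.71 rev.

≈ 39.7 revolutions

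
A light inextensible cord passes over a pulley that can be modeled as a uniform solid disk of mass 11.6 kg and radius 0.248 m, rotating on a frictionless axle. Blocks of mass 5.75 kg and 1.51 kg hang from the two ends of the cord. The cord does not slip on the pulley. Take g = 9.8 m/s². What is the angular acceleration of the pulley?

I = ½MR² = (1/2)(11.6)(0.248)² = 0.3567 kg·m².
Heavier block: m₁g − T₁ = m₁a. Lighter block: T₂ − m₂g = m₂a.
Pulley: (T₁ − T₂)R = Iα = I(a/R), so T₁ − T₂ = (I/R²)a = (1/2)M_p a = 5.800·a.
Adding the three: (m₁ − m₂)g = (m₁ + m₂ + 5.800)a, so a = (5.75 − 1.51)(9.8)/(5.75 + 1.51 + 5.800) = 3.182 m/s².
α = a/R = 3.182/0.248 = 12.83 rad/s².

α ≈ 12.8 rad/s²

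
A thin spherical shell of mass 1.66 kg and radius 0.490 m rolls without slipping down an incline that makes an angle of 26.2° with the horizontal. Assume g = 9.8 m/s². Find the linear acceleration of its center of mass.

a ≈ 2.60 m/s²

Translation along the incline: Mg sinθ − f = Ma.
Rotation about the center: fR = Iα with I = (2/3)MR². No-slip gives a = αR, so f = (I/R²)a = (2/3)M a.
Substituting: Mg sinθ = (1 + 0.6667)Ma, so a = g sinθ/(1 + 0.6667) = (9.8) sin 26.2° / 1.667 = 2.596 m/s².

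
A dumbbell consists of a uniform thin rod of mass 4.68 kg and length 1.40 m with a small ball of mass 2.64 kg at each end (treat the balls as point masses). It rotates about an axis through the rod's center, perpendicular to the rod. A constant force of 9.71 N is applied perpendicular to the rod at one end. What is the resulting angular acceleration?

α ≈ 2.03 rad/s²

I_rod = (1/12)ML² = (1/12)(4.68)(1.40)² = 0.7644 kg·m².
I_balls = 2·m·(L/2)² = 2(2.64)(0.7000)² = 2.587 kg·m².
Total I = 3.352 kg·m².
τ = F·(L/2) = (9.71)(0.700) = 6.797 N·m.
α = τ/I = 6.797/3.352 = 2.028 rad/s².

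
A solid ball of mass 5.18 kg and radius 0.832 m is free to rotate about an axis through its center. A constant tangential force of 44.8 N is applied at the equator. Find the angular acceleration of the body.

I = (2/5)MR² = (2/5)(5.18)(0.832)² = 1.434 kg·m².
τ = F R = (44.8)(0.832) = 37.27 N·m.
Newton's second law for rotation, τ = Iα, gives α = τ/I = 37.27/1.434 = 25.99 rad/s².

α ≈ 26.0 rad/s²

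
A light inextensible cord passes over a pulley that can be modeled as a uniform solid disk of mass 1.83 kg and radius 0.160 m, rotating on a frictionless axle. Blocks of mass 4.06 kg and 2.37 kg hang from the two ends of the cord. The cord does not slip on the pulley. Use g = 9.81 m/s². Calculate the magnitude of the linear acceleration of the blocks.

I = ½MR² = (1/2)(1.83)(0.160)² = 0.02342 kg·m².
Heavier block: m₁g − T₁ = m₁a. Lighter block: T₂ − m₂g = m₂a.
Pulley: (T₁ − T₂)R = Iα = I(a/R), so T₁ − T₂ = (I/R²)a = (1/2)M_p a = 0.9150·a.
Adding the three: (m₁ − m₂)g = (m₁ + m₂ + 0.9150)a, so a = (4.06 − 2.37)(9.81)/(4.06 + 2.37 + 0.9150) = 2.257 m/s².

a ≈ 2.26 m/s²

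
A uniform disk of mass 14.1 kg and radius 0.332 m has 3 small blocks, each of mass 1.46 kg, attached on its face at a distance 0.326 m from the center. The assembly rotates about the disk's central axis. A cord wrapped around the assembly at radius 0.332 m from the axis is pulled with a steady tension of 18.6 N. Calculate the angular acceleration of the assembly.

I_disk = ½MR² = ½(14.1)(0.332)² = 0.7771 kg·m².
I_blocks = 3·m·r² = 3(1.46)(0.326)² = 0.4655 kg·m².
Total I = 1.243 kg·m².
τ = F r = (18.6)(0.332) = 6.175 N·m.
α = τ/I = 6.175/1.243 = 4.970 rad/s².

α ≈ 4.97 rad/s²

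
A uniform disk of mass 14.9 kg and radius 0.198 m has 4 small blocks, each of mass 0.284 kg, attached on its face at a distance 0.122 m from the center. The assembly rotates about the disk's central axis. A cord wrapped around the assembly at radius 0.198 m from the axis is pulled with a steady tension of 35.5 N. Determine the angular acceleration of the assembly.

α ≈ 22.7 rad/s²

I_disk = ½MR² = ½(14.9)(0.198)² = 0.2921 kg·m².
I_blocks = 4·m·r² = 4(0.284)(0.122)² = 0.01691 kg·m².
Total I = 0.3090 kg·m².
τ = F r = (35.5)(0.198) = 7.029 N·m.
α = τ/I = 7.029/0.3090 = 22.75 rad/s².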